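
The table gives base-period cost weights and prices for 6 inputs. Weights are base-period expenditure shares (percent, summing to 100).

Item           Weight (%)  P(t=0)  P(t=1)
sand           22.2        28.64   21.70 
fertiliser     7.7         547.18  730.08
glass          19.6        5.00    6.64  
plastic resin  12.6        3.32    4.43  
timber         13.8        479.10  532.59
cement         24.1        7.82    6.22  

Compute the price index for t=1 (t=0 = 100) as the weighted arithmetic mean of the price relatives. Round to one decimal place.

104.4

sand: 22.2 × (21.70/28.64) = 22.2 × 0.757682 = 16.8205
fertiliser: 7.7 × (730.08/547.18) = 7.7 × 1.334259 = 10.2738
glass: 19.6 × (6.64/5.00) = 19.6 × 1.328000 = 26.0288
plastic resin: 12.6 × (4.43/3.32) = 12.6 × 1.334337 = 16.8127
timber: 13.8 × (532.59/479.10) = 13.8 × 1.111647 = 15.3407
cement: 24.1 × (6.22/7.82) = 24.1 × 0.795396 = 19.1691
Index = Σ wᵢ·(p₁ᵢ/p₀ᵢ) = 16.8205 + 10.2738 + 26.0288 + 16.8127 + 15.3407 + 19.1691 = 104.4456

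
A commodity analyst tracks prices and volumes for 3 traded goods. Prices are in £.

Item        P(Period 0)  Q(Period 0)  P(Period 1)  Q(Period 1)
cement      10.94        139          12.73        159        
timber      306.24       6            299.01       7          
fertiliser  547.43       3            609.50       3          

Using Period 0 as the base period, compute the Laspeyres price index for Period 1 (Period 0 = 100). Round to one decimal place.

107.8

Laspeyres price index uses base-period quantities as weights.
ΣP(Period 1)·Q(Period 0) = 12.73×139 + 299.01×6 + 609.50×3 = 1769.47 + 1794.06 + 1828.5 = 5392.03
ΣP(Period 0)·Q(Period 0) = 10.94×139 + 306.24×6 + 547.43×3 = 1520.66 + 1837.44 + 1642.29 = 5000.39
Index = 5392.03 / 5000.39 × 100 = 107.8322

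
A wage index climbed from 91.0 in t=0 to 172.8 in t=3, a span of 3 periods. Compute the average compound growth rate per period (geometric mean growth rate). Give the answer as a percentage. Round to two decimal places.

23.83%

Growth factor = (172.8/91.0)^(1/3) = (1.898901)^(1/3) = 1.238324
Growth rate = 1.238324 − 1 = 0.238324 = 23.8324%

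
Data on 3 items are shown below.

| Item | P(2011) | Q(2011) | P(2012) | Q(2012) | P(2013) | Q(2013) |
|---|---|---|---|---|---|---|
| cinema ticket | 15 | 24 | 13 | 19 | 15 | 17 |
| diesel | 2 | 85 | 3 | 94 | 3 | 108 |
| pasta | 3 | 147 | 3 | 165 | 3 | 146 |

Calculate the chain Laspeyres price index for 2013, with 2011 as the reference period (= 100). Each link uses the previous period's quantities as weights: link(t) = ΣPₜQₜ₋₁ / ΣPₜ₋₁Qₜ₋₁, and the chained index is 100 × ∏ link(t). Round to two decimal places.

107.66

Link 2011→2012:
ΣP(2012)Q(2011) = 13×24 + 3×85 + 3×147 = 312 + 255 + 441 = 1008
ΣP(2011)Q(2011) = 15×24 + 2×85 + 3×147 = 360 + 170 + 441 = 971
link = 1008/971 = 1.038105
Link 2012→2013:
ΣP(2013)Q(2012) = 15×19 + 3×94 + 3×165 = 285 + 282 + 495 = 1062
ΣP(2012)Q(2012) = 13×19 + 3×94 + 3×165 = 247 + 282 + 495 = 1024
link = 1062/1024 = 1.037109
Chained index = 100 × 1.038105 × 1.037109 = 107.6628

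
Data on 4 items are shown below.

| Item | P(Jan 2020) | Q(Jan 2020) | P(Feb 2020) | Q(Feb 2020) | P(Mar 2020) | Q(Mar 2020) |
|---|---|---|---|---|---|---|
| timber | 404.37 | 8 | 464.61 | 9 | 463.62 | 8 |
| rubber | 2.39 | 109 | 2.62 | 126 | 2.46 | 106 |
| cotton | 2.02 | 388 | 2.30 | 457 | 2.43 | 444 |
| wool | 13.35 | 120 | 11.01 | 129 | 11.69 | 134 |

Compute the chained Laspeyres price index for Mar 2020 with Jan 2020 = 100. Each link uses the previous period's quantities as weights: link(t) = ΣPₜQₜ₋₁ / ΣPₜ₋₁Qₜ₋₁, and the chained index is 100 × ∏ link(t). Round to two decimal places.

107.48

Link Jan 2020→Feb 2020:
ΣP(Feb 2020)Q(Jan 2020) = 464.61×8 + 2.62×109 + 2.30×388 + 11.01×120 = 3716.88 + 285.58 + 892.4 + 1321.2 = 6216.06
ΣP(Jan 2020)Q(Jan 2020) = 404.37×8 + 2.39×109 + 2.02×388 + 13.35×120 = 3234.96 + 260.51 + 783.76 + 1602 = 5881.23
link = 6216.06/5881.23 = 1.056932
Link Feb 2020→Mar 2020:
ΣP(Mar 2020)Q(Feb 2020) = 463.62×9 + 2.46×126 + 2.43×457 + 11.69×129 = 4172.58 + 309.96 + 1110.51 + 1508.01 = 7101.06
ΣP(Feb 2020)Q(Feb 2020) = 464.61×9 + 2.62×126 + 2.30×457 + 11.01×129 = 4181.49 + 330.12 + 1051.1 + 1420.29 = 6983
link = 7101.06/6983 = 1.016907
Chained index = 100 × 1.056932 × 1.016907 = 107.4801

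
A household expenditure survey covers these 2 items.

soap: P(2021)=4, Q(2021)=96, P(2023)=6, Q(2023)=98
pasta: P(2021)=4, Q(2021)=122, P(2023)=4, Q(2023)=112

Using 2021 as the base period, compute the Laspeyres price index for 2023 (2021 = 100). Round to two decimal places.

122.02

Laspeyres price index uses base-period quantities as weights.
ΣP(2023)·Q(2021) = 6×96 + 4×122 = 576 + 488 = 1064
ΣP(2021)·Q(2021) = 4×96 + 4×122 = 384 + 488 = 872
Index = 1064 / 872 × 100 = 122.0183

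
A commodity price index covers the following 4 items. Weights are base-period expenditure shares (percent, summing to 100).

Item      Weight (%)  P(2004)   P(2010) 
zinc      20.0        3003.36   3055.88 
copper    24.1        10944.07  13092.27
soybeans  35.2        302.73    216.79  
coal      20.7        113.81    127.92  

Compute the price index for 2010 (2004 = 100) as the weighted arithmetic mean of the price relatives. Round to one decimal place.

97.7

zinc: 20.0 × (3055.88/3003.36) = 20.0 × 1.017487 = 20.3497
copper: 24.1 × (13092.27/10944.07) = 24.1 × 1.196289 = 28.8306
soybeans: 35.2 × (216.79/302.73) = 35.2 × 0.716117 = 25.2073
coal: 20.7 × (127.92/113.81) = 20.7 × 1.123979 = 23.2664
Index = Σ wᵢ·(p₁ᵢ/p₀ᵢ) = 20.3497 + 28.8306 + 25.2073 + 23.2664 = 97.6540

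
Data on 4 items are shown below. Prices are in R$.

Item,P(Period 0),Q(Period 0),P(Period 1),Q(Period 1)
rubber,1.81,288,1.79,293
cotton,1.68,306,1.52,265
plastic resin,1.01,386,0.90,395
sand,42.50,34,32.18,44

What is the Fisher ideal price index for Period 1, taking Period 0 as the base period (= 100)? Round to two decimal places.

Laspeyres component (base-period weights):
ΣP(Period 1)Q(Period 0) = 1.79×288 + 1.52×306 + 0.90×386 + 32.18×34 = 515.52 + 465.12 + 347.4 + 1094.12 = 2422.16
ΣP(Period 0)Q(Period 0) = 1.81×288 + 1.68×306 + 1.01×386 + 42.50×34 = 521.28 + 514.08 + 389.86 + 1445 = 2870.22
L = 2422.16 / 2870.22 × 100 = 84.3893
Paasche component (current-period weights):
ΣP(Period 1)Q(Period 1) = 1.79×293 + 1.52×265 + 0.90×395 + 32.18×44 = 524.47 + 402.8 + 355.5 + 1415.92 = 2698.69
ΣP(Period 0)Q(Period 1) = 1.81×293 + 1.68×265 + 1.01×395 + 42.50×44 = 530.33 + 445.2 + 398.95 + 1870 = 3244.48
P = 2698.69 / 3244.48 × 100 = 83.1779
Fisher = √(L × P) = √(84.3893 × 83.1779) = 83.7814

83.78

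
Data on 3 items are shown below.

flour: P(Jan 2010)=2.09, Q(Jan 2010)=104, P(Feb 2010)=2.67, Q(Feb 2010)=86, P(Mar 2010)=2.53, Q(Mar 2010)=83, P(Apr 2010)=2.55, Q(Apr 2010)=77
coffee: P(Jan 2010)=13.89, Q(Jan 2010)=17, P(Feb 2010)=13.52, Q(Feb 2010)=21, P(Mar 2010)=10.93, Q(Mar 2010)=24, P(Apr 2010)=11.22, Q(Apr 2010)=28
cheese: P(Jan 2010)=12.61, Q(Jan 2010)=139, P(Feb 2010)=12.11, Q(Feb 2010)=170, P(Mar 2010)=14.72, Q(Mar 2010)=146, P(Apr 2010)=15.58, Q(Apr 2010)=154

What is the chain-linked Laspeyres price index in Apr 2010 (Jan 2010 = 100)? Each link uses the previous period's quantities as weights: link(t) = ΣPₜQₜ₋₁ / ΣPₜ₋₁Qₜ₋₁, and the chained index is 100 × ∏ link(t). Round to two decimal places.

Link Jan 2010→Feb 2010:
ΣP(Feb 2010)Q(Jan 2010) = 2.67×104 + 13.52×17 + 12.11×139 = 277.68 + 229.84 + 1683.29 = 2190.81
ΣP(Jan 2010)Q(Jan 2010) = 2.09×104 + 13.89×17 + 12.61×139 = 217.36 + 236.13 + 1752.79 = 2206.28
link = 2190.81/2206.28 = 0.992988
Link Feb 2010→Mar 2010:
ΣP(Mar 2010)Q(Feb 2010) = 2.53×86 + 10.93×21 + 14.72×170 = 217.58 + 229.53 + 2502.4 = 2949.51
ΣP(Feb 2010)Q(Feb 2010) = 2.67×86 + 13.52×21 + 12.11×170 = 229.62 + 283.92 + 2058.7 = 2572.24
link = 2949.51/2572.24 = 1.146670
Link Mar 2010→Apr 2010:
ΣP(Apr 2010)Q(Mar 2010) = 2.55×83 + 11.22×24 + 15.58×146 = 211.65 + 269.28 + 2274.68 = 2755.61
ΣP(Mar 2010)Q(Mar 2010) = 2.53×83 + 10.93×24 + 14.72×146 = 209.99 + 262.32 + 2149.12 = 2621.43
link = 2755.61/2621.43 = 1.051186
Chained index = 100 × 0.992988 × 1.146670 × 1.051186 = 119.6911

119.69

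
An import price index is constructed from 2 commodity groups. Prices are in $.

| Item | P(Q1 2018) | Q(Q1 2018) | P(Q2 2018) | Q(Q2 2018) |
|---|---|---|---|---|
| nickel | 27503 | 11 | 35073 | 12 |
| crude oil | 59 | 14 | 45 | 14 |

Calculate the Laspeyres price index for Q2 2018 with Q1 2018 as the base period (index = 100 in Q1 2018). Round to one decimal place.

127.4

Laspeyres price index uses base-period quantities as weights.
ΣP(Q2 2018)·Q(Q1 2018) = 35073×11 + 45×14 = 385803 + 630 = 386433
ΣP(Q1 2018)·Q(Q1 2018) = 27503×11 + 59×14 = 302533 + 826 = 303359
Index = 386433 / 303359 × 100 = 127.3847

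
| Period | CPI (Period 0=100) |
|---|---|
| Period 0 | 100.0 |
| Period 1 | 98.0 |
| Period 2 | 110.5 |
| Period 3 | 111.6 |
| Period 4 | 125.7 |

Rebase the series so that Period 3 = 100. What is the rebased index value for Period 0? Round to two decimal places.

Rebased(Period 0) = 100.0 / 111.6 × 100 = 89.6057

89.61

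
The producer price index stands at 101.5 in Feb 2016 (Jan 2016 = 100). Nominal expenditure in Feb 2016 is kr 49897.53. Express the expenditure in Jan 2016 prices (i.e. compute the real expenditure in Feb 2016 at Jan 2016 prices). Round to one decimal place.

49160.1

Real = Nominal ÷ (Index/100) = 49897.53 ÷ (101.5/100)
     = 49897.53 ÷ 1.015 = 49160.1281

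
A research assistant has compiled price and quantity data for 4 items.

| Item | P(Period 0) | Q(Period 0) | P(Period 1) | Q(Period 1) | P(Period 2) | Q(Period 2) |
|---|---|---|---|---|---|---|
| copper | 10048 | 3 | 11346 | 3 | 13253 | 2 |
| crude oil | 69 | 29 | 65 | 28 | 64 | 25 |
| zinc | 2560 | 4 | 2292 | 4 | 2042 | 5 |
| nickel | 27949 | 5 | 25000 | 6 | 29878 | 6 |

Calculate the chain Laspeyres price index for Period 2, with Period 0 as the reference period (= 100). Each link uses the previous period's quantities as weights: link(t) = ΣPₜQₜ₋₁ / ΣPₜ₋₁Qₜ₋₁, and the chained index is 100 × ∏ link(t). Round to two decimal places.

Link Period 0→Period 1:
ΣP(Period 1)Q(Period 0) = 11346×3 + 65×29 + 2292×4 + 25000×5 = 34038 + 1885 + 9168 + 125000 = 170091
ΣP(Period 0)Q(Period 0) = 10048×3 + 69×29 + 2560×4 + 27949×5 = 30144 + 2001 + 10240 + 139745 = 182130
link = 170091/182130 = 0.933899
Link Period 1→Period 2:
ΣP(Period 2)Q(Period 1) = 13253×3 + 64×28 + 2042×4 + 29878×6 = 39759 + 1792 + 8168 + 179268 = 228987
ΣP(Period 1)Q(Period 1) = 11346×3 + 65×28 + 2292×4 + 25000×6 = 34038 + 1820 + 9168 + 150000 = 195026
link = 228987/195026 = 1.174136
Chained index = 100 × 0.933899 × 1.174136 = 109.6524

109.65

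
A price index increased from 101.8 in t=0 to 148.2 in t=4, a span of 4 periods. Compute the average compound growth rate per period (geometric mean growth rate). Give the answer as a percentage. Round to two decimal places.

Growth factor = (148.2/101.8)^(1/4) = (1.455796)^(1/4) = 1.098437
Growth rate = 1.098437 − 1 = 0.098437 = 9.8437%

9.84%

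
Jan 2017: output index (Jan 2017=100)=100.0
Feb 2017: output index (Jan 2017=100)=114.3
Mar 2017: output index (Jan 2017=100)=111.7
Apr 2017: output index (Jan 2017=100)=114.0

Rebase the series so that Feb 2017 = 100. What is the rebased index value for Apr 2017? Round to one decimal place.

99.7

Rebased(Apr 2017) = 114.0 / 114.3 × 100 = 99.7375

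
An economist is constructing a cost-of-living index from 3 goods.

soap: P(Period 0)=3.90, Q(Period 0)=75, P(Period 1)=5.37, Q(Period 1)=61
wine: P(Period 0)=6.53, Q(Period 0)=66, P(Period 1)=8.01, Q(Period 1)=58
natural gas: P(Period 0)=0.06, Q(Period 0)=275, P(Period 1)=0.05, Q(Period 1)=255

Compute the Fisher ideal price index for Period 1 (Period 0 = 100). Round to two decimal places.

Laspeyres component (base-period weights):
ΣP(Period 1)Q(Period 0) = 5.37×75 + 8.01×66 + 0.05×275 = 402.75 + 528.66 + 13.75 = 945.16
ΣP(Period 0)Q(Period 0) = 3.90×75 + 6.53×66 + 0.06×275 = 292.5 + 430.98 + 16.5 = 739.98
L = 945.16 / 739.98 × 100 = 127.7278
Paasche component (current-period weights):
ΣP(Period 1)Q(Period 1) = 5.37×61 + 8.01×58 + 0.05×255 = 327.57 + 464.58 + 12.75 = 804.9
ΣP(Period 0)Q(Period 1) = 3.90×61 + 6.53×58 + 0.06×255 = 237.9 + 378.74 + 15.3 = 631.94
P = 804.9 / 631.94 × 100 = 127.3697
Fisher = √(L × P) = √(127.7278 × 127.3697) = 127.5486

127.55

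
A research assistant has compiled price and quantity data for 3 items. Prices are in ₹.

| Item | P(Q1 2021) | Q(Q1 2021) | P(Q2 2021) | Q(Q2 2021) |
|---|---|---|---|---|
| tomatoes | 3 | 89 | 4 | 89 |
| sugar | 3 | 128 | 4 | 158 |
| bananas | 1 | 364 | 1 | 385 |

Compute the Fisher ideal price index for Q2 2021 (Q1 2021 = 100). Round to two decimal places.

Laspeyres component (base-period weights):
ΣP(Q2 2021)Q(Q1 2021) = 4×89 + 4×128 + 1×364 = 356 + 512 + 364 = 1232
ΣP(Q1 2021)Q(Q1 2021) = 3×89 + 3×128 + 1×364 = 267 + 384 + 364 = 1015
L = 1232 / 1015 × 100 = 121.3793
Paasche component (current-period weights):
ΣP(Q2 2021)Q(Q2 2021) = 4×89 + 4×158 + 1×385 = 356 + 632 + 385 = 1373
ΣP(Q1 2021)Q(Q2 2021) = 3×89 + 3×158 + 1×385 = 267 + 474 + 385 = 1126
P = 1373 / 1126 × 100 = 121.9361
Fisher = √(L × P) = √(121.3793 × 121.9361) = 121.6574

121.66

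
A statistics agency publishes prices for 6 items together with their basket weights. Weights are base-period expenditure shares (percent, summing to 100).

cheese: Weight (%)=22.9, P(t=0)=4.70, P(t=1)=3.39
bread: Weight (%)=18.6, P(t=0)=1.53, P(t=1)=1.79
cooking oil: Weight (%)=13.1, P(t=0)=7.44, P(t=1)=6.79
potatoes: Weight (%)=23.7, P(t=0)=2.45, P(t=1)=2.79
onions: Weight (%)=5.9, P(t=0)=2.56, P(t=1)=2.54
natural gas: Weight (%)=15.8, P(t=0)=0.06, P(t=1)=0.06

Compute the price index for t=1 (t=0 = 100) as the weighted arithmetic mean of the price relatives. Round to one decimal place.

cheese: 22.9 × (3.39/4.70) = 22.9 × 0.721277 = 16.5172
bread: 18.6 × (1.79/1.53) = 18.6 × 1.169935 = 21.7608
cooking oil: 13.1 × (6.79/7.44) = 13.1 × 0.912634 = 11.9555
potatoes: 23.7 × (2.79/2.45) = 23.7 × 1.138776 = 26.9890
onions: 5.9 × (2.54/2.56) = 5.9 × 0.992188 = 5.8539
natural gas: 15.8 × (0.06/0.06) = 15.8 × 1.000000 = 15.8000
Index = Σ wᵢ·(p₁ᵢ/p₀ᵢ) = 16.5172 + 21.7608 + 11.9555 + 26.9890 + 5.8539 + 15.8000 = 98.8764

98.9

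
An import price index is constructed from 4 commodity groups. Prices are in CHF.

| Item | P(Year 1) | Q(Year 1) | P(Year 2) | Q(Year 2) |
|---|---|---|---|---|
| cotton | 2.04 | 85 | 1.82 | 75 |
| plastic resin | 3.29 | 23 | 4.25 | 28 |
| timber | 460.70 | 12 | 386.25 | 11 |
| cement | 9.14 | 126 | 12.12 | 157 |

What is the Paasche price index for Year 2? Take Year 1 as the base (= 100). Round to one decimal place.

Paasche price index uses current-period quantities as weights.
ΣP(Year 2)·Q(Year 2) = 1.82×75 + 4.25×28 + 386.25×11 + 12.12×157 = 136.5 + 119 + 4248.75 + 1902.84 = 6407.09
ΣP(Year 1)·Q(Year 2) = 2.04×75 + 3.29×28 + 460.70×11 + 9.14×157 = 153 + 92.12 + 5067.7 + 1434.98 = 6747.8
Index = 6407.09 / 6747.8 × 100 = 94.9508

95.0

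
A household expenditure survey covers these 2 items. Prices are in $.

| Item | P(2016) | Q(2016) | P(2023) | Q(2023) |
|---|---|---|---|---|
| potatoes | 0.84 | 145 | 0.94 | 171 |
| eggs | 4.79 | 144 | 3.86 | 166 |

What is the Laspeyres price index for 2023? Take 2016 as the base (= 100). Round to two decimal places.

Laspeyres price index uses base-period quantities as weights.
ΣP(2023)·Q(2016) = 0.94×145 + 3.86×144 = 136.3 + 555.84 = 692.14
ΣP(2016)·Q(2016) = 0.84×145 + 4.79×144 = 121.8 + 689.76 = 811.56
Index = 692.14 / 811.56 × 100 = 85.2851

85.29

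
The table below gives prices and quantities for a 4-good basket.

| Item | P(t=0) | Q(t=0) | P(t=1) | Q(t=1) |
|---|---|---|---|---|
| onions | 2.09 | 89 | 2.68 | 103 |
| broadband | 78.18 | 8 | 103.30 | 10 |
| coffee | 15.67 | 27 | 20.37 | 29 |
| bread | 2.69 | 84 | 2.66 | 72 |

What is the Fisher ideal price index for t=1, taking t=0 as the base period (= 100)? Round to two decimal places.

126.49

Laspeyres component (base-period weights):
ΣP(t=1)Q(t=0) = 2.68×89 + 103.30×8 + 20.37×27 + 2.66×84 = 238.52 + 826.4 + 549.99 + 223.44 = 1838.35
ΣP(t=0)Q(t=0) = 2.09×89 + 78.18×8 + 15.67×27 + 2.69×84 = 186.01 + 625.44 + 423.09 + 225.96 = 1460.5
L = 1838.35 / 1460.5 × 100 = 125.8713
Paasche component (current-period weights):
ΣP(t=1)Q(t=1) = 2.68×103 + 103.30×10 + 20.37×29 + 2.66×72 = 276.04 + 1033 + 590.73 + 191.52 = 2091.29
ΣP(t=0)Q(t=1) = 2.09×103 + 78.18×10 + 15.67×29 + 2.69×72 = 215.27 + 781.8 + 454.43 + 193.68 = 1645.18
P = 2091.29 / 1645.18 × 100 = 127.1162
Fisher = √(L × P) = √(125.8713 × 127.1162) = 126.4922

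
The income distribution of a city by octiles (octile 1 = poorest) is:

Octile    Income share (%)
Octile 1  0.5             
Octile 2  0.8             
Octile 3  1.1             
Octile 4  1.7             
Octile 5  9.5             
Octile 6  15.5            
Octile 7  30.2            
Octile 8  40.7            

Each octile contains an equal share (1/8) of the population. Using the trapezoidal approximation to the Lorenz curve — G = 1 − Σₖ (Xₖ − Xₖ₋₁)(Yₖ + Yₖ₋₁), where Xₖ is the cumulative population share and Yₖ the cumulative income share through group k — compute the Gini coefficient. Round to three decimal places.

0.599

Cumulative income shares Yₖ: 0.0050, 0.0130, 0.0240, 0.0410, 0.1360, 0.2910, 0.5930, 1.0000
Σ (Xₖ−Xₖ₋₁)(Yₖ+Yₖ₋₁) = (1/8)(0.0050+0.0000) + (1/8)(0.0130+0.0050) + (1/8)(0.0240+0.0130) + (1/8)(0.0410+0.0240) + (1/8)(0.1360+0.0410) + (1/8)(0.2910+0.1360) + (1/8)(0.5930+0.2910) + (1/8)(1.0000+0.5930)
  = 0.0006 + 0.0023 + 0.0046 + 0.0081 + 0.0221 + 0.0534 + 0.1105 + 0.1991 = 0.4007
G = 1 − 0.4007 = 0.5993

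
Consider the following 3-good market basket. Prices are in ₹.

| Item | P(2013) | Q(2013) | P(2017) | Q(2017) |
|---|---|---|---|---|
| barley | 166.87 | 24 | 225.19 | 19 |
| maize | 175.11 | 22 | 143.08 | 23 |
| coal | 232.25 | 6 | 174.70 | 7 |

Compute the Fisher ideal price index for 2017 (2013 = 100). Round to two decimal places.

101.69

Laspeyres component (base-period weights):
ΣP(2017)Q(2013) = 225.19×24 + 143.08×22 + 174.70×6 = 5404.56 + 3147.76 + 1048.2 = 9600.52
ΣP(2013)Q(2013) = 166.87×24 + 175.11×22 + 232.25×6 = 4004.88 + 3852.42 + 1393.5 = 9250.8
L = 9600.52 / 9250.8 × 100 = 103.7804
Paasche component (current-period weights):
ΣP(2017)Q(2017) = 225.19×19 + 143.08×23 + 174.70×7 = 4278.61 + 3290.84 + 1222.9 = 8792.35
ΣP(2013)Q(2017) = 166.87×19 + 175.11×23 + 232.25×7 = 3170.53 + 4027.53 + 1625.75 = 8823.81
P = 8792.35 / 8823.81 × 100 = 99.6435
Fisher = √(L × P) = √(103.7804 × 99.6435) = 101.6909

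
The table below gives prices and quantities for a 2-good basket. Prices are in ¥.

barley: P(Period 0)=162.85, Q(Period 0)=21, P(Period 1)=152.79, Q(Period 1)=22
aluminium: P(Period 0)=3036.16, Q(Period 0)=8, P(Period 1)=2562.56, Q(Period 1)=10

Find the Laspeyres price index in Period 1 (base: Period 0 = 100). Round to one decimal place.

85.6

Laspeyres price index uses base-period quantities as weights.
ΣP(Period 1)·Q(Period 0) = 152.79×21 + 2562.56×8 = 3208.59 + 20500.48 = 23709.07
ΣP(Period 0)·Q(Period 0) = 162.85×21 + 3036.16×8 = 3419.85 + 24289.28 = 27709.13
Index = 23709.07 / 27709.13 × 100 = 85.5641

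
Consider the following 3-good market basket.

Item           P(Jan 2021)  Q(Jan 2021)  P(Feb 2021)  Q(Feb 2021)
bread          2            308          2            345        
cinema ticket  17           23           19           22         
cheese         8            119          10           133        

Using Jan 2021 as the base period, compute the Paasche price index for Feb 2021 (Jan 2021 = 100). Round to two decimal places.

Paasche price index uses current-period quantities as weights.
ΣP(Feb 2021)·Q(Feb 2021) = 2×345 + 19×22 + 10×133 = 690 + 418 + 1330 = 2438
ΣP(Jan 2021)·Q(Feb 2021) = 2×345 + 17×22 + 8×133 = 690 + 374 + 1064 = 2128
Index = 2438 / 2128 × 100 = 114.5677

114.57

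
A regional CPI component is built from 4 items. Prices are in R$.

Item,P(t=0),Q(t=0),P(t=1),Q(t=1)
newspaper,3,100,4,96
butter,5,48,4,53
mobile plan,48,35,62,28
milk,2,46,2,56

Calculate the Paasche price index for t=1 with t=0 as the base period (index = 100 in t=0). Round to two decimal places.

121.65

Paasche price index uses current-period quantities as weights.
ΣP(t=1)·Q(t=1) = 4×96 + 4×53 + 62×28 + 2×56 = 384 + 212 + 1736 + 112 = 2444
ΣP(t=0)·Q(t=1) = 3×96 + 5×53 + 48×28 + 2×56 = 288 + 265 + 1344 + 112 = 2009
Index = 2444 / 2009 × 100 = 121.6526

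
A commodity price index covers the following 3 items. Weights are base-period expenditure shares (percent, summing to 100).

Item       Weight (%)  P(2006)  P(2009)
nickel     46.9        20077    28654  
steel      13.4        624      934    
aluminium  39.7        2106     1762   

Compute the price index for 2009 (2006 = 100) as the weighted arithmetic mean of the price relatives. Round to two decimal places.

120.21

nickel: 46.9 × (28654/20077) = 46.9 × 1.427205 = 66.9359
steel: 13.4 × (934/624) = 13.4 × 1.496795 = 20.0571
aluminium: 39.7 × (1762/2106) = 39.7 × 0.836657 = 33.2153
Index = Σ wᵢ·(p₁ᵢ/p₀ᵢ) = 66.9359 + 20.0571 + 33.2153 = 120.2083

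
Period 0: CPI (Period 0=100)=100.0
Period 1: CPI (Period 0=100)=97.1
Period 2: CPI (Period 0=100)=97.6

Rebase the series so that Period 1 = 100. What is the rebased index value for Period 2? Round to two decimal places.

Rebased(Period 2) = 97.6 / 97.1 × 100 = 100.5149

100.51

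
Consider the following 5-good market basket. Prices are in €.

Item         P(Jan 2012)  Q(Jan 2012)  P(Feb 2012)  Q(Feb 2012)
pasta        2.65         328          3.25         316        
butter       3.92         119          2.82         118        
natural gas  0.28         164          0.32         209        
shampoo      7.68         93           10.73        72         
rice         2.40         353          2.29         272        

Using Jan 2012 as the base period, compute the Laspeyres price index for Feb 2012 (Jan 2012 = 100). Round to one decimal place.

110.8

Laspeyres price index uses base-period quantities as weights.
ΣP(Feb 2012)·Q(Jan 2012) = 3.25×328 + 2.82×119 + 0.32×164 + 10.73×93 + 2.29×353 = 1066 + 335.58 + 52.48 + 997.89 + 808.37 = 3260.32
ΣP(Jan 2012)·Q(Jan 2012) = 2.65×328 + 3.92×119 + 0.28×164 + 7.68×93 + 2.40×353 = 869.2 + 466.48 + 45.92 + 714.24 + 847.2 = 2943.04
Index = 3260.32 / 2943.04 × 100 = 110.7807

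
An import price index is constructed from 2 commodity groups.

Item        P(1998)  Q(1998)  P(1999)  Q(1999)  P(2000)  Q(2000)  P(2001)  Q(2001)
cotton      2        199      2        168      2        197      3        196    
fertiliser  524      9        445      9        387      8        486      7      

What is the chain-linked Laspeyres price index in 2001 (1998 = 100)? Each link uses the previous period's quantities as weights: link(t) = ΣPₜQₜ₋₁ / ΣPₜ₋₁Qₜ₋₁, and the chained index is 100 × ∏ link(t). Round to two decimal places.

97.21

Link 1998→1999:
ΣP(1999)Q(1998) = 2×199 + 445×9 = 398 + 4005 = 4403
ΣP(1998)Q(1998) = 2×199 + 524×9 = 398 + 4716 = 5114
link = 4403/5114 = 0.860970
Link 1999→2000:
ΣP(2000)Q(1999) = 2×168 + 387×9 = 336 + 3483 = 3819
ΣP(1999)Q(1999) = 2×168 + 445×9 = 336 + 4005 = 4341
link = 3819/4341 = 0.879751
Link 2000→2001:
ΣP(2001)Q(2000) = 3×197 + 486×8 = 591 + 3888 = 4479
ΣP(2000)Q(2000) = 2×197 + 387×8 = 394 + 3096 = 3490
link = 4479/3490 = 1.283381
Chained index = 100 × 0.860970 × 0.879751 × 1.283381 = 97.2083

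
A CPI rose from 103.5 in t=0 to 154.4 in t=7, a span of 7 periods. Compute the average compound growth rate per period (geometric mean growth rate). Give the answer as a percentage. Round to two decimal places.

Growth factor = (154.4/103.5)^(1/7) = (1.491787)^(1/7) = 1.058803
Growth rate = 1.058803 − 1 = 0.058803 = 5.8803%

5.88%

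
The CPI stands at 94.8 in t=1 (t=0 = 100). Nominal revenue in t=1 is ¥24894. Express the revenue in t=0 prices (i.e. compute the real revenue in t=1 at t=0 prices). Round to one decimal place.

Real = Nominal ÷ (Index/100) = 24894 ÷ (94.8/100)
     = 24894 ÷ 0.948 = 26259.4937

26259.5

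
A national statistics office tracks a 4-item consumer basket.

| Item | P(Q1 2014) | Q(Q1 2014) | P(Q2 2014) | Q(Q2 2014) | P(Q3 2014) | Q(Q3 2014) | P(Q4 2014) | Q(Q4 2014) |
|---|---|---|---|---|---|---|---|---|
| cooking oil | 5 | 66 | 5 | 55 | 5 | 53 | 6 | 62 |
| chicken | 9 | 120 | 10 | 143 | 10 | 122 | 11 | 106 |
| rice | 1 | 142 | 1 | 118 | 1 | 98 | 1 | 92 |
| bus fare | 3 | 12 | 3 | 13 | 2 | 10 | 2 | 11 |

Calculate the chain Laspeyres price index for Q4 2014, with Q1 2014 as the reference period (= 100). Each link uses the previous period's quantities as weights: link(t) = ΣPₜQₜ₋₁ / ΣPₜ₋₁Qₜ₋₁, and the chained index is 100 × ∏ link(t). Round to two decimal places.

118.47

Link Q1 2014→Q2 2014:
ΣP(Q2 2014)Q(Q1 2014) = 5×66 + 10×120 + 1×142 + 3×12 = 330 + 1200 + 142 + 36 = 1708
ΣP(Q1 2014)Q(Q1 2014) = 5×66 + 9×120 + 1×142 + 3×12 = 330 + 1080 + 142 + 36 = 1588
link = 1708/1588 = 1.075567
Link Q2 2014→Q3 2014:
ΣP(Q3 2014)Q(Q2 2014) = 5×55 + 10×143 + 1×118 + 2×13 = 275 + 1430 + 118 + 26 = 1849
ΣP(Q2 2014)Q(Q2 2014) = 5×55 + 10×143 + 1×118 + 3×13 = 275 + 1430 + 118 + 39 = 1862
link = 1849/1862 = 0.993018
Link Q3 2014→Q4 2014:
ΣP(Q4 2014)Q(Q3 2014) = 6×53 + 11×122 + 1×98 + 2×10 = 318 + 1342 + 98 + 20 = 1778
ΣP(Q3 2014)Q(Q3 2014) = 5×53 + 10×122 + 1×98 + 2×10 = 265 + 1220 + 98 + 20 = 1603
link = 1778/1603 = 1.109170
Chained index = 100 × 1.075567 × 0.993018 × 1.109170 = 118.4658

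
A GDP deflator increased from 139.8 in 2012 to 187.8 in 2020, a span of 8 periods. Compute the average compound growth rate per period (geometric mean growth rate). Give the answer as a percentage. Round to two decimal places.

3.76%

Growth factor = (187.8/139.8)^(1/8) = (1.343348)^(1/8) = 1.037585
Growth rate = 1.037585 − 1 = 0.037585 = 3.7585%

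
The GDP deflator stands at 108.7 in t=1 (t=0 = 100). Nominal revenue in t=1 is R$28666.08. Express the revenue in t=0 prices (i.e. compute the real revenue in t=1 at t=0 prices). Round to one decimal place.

26371.7

Real = Nominal ÷ (Index/100) = 28666.08 ÷ (108.7/100)
     = 28666.08 ÷ 1.087 = 26371.7387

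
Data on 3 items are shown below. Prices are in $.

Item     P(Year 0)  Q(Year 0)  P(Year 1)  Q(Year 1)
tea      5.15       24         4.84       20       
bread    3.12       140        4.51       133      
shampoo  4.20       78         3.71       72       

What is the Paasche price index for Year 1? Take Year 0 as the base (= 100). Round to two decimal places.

117.48

Paasche price index uses current-period quantities as weights.
ΣP(Year 1)·Q(Year 1) = 4.84×20 + 4.51×133 + 3.71×72 = 96.8 + 599.83 + 267.12 = 963.75
ΣP(Year 0)·Q(Year 1) = 5.15×20 + 3.12×133 + 4.20×72 = 103 + 414.96 + 302.4 = 820.36
Index = 963.75 / 820.36 × 100 = 117.4789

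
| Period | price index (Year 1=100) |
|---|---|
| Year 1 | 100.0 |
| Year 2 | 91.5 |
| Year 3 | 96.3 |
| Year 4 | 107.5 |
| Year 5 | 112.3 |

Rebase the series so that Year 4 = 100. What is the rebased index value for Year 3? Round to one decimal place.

89.6

Rebased(Year 3) = 96.3 / 107.5 × 100 = 89.5814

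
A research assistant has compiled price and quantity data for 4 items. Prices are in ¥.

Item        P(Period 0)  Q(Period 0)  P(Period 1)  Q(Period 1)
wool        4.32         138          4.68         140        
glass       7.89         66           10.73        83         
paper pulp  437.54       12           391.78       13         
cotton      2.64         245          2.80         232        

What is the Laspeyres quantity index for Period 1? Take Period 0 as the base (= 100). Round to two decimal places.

107.78

Laspeyres quantity index uses base-period prices as weights.
ΣP(Period 0)·Q(Period 1) = 4.32×140 + 7.89×83 + 437.54×13 + 2.64×232 = 604.8 + 654.87 + 5688.02 + 612.48 = 7560.17
ΣP(Period 0)·Q(Period 0) = 4.32×138 + 7.89×66 + 437.54×12 + 2.64×245 = 596.16 + 520.74 + 5250.48 + 646.8 = 7014.18
Index = 7560.17 / 7014.18 × 100 = 107.7841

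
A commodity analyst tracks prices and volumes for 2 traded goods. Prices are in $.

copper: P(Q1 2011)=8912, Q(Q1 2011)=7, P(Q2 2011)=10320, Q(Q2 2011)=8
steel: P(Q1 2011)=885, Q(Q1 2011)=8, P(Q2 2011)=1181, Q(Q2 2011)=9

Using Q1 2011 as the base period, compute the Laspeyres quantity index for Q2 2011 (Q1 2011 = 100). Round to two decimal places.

Laspeyres quantity index uses base-period prices as weights.
ΣP(Q1 2011)·Q(Q2 2011) = 8912×8 + 885×9 = 71296 + 7965 = 79261
ΣP(Q1 2011)·Q(Q1 2011) = 8912×7 + 885×8 = 62384 + 7080 = 69464
Index = 79261 / 69464 × 100 = 114.1037

114.10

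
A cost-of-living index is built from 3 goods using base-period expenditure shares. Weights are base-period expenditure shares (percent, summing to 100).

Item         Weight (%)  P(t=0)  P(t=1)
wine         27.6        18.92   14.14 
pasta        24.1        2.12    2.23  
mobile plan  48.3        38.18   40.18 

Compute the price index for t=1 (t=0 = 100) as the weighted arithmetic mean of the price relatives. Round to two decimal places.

96.81

wine: 27.6 × (14.14/18.92) = 27.6 × 0.747357 = 20.6271
pasta: 24.1 × (2.23/2.12) = 24.1 × 1.051887 = 25.3505
mobile plan: 48.3 × (40.18/38.18) = 48.3 × 1.052383 = 50.8301
Index = Σ wᵢ·(p₁ᵢ/p₀ᵢ) = 20.6271 + 25.3505 + 50.8301 = 96.8077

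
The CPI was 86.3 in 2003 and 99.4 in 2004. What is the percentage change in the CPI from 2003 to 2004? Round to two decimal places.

Change = (99.4 − 86.3) / 86.3 × 100
       = 13.1 / 86.3 × 100 = 15.1796%

15.18%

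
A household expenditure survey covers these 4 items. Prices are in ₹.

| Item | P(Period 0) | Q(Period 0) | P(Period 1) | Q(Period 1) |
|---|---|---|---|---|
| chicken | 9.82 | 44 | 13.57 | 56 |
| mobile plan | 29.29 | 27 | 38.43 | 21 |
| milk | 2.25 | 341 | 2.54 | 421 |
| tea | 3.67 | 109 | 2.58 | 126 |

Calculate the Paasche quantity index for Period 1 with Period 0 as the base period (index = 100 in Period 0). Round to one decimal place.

Paasche quantity index uses current-period prices as weights.
ΣP(Period 1)·Q(Period 1) = 13.57×56 + 38.43×21 + 2.54×421 + 2.58×126 = 759.92 + 807.03 + 1069.34 + 325.08 = 2961.37
ΣP(Period 1)·Q(Period 0) = 13.57×44 + 38.43×27 + 2.54×341 + 2.58×109 = 597.08 + 1037.61 + 866.14 + 281.22 = 2782.05
Index = 2961.37 / 2782.05 × 100 = 106.4456

106.4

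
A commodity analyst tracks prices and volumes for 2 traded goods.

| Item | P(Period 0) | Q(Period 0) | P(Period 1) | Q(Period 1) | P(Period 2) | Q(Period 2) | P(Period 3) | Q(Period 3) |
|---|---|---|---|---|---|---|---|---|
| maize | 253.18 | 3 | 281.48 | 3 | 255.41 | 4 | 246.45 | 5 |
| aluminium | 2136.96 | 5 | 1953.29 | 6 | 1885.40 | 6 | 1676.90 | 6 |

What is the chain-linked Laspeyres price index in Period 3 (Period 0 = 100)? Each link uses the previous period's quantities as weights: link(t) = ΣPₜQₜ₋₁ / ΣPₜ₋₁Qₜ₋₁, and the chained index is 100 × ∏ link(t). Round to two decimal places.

Link Period 0→Period 1:
ΣP(Period 1)Q(Period 0) = 281.48×3 + 1953.29×5 = 844.44 + 9766.45 = 10610.89
ΣP(Period 0)Q(Period 0) = 253.18×3 + 2136.96×5 = 759.54 + 10684.8 = 11444.34
link = 10610.89/11444.34 = 0.927174
Link Period 1→Period 2:
ΣP(Period 2)Q(Period 1) = 255.41×3 + 1885.40×6 = 766.23 + 11312.4 = 12078.63
ΣP(Period 1)Q(Period 1) = 281.48×3 + 1953.29×6 = 844.44 + 11719.74 = 12564.18
link = 12078.63/12564.18 = 0.961354
Link Period 2→Period 3:
ΣP(Period 3)Q(Period 2) = 246.45×4 + 1676.90×6 = 985.8 + 10061.4 = 11047.2
ΣP(Period 2)Q(Period 2) = 255.41×4 + 1885.40×6 = 1021.64 + 11312.4 = 12334.04
link = 11047.2/12334.04 = 0.895668
Chained index = 100 × 0.927174 × 0.961354 × 0.895668 = 79.8347

79.83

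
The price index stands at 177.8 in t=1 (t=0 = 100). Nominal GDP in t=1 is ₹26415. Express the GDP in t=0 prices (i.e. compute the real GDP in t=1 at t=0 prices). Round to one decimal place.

14856.6

Real = Nominal ÷ (Index/100) = 26415 ÷ (177.8/100)
     = 26415 ÷ 1.778 = 14856.5804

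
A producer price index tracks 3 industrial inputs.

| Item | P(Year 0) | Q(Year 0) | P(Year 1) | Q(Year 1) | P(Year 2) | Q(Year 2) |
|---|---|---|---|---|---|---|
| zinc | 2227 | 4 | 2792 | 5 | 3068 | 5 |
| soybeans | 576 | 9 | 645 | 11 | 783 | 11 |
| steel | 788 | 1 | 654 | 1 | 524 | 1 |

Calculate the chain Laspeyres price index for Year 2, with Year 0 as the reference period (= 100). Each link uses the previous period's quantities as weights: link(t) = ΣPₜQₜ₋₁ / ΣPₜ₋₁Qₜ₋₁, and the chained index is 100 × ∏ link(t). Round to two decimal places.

Link Year 0→Year 1:
ΣP(Year 1)Q(Year 0) = 2792×4 + 645×9 + 654×1 = 11168 + 5805 + 654 = 17627
ΣP(Year 0)Q(Year 0) = 2227×4 + 576×9 + 788×1 = 8908 + 5184 + 788 = 14880
link = 17627/14880 = 1.184610
Link Year 1→Year 2:
ΣP(Year 2)Q(Year 1) = 3068×5 + 783×11 + 524×1 = 15340 + 8613 + 524 = 24477
ΣP(Year 1)Q(Year 1) = 2792×5 + 645×11 + 654×1 = 13960 + 7095 + 654 = 21709
link = 24477/21709 = 1.127505
Chained index = 100 × 1.184610 × 1.127505 = 133.5654

133.57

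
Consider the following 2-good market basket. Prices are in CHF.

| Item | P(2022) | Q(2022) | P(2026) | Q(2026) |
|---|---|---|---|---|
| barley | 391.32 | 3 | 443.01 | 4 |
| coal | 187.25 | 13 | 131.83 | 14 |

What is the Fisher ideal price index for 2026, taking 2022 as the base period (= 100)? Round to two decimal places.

85.36

Laspeyres component (base-period weights):
ΣP(2026)Q(2022) = 443.01×3 + 131.83×13 = 1329.03 + 1713.79 = 3042.82
ΣP(2022)Q(2022) = 391.32×3 + 187.25×13 = 1173.96 + 2434.25 = 3608.21
L = 3042.82 / 3608.21 × 100 = 84.3305
Paasche component (current-period weights):
ΣP(2026)Q(2026) = 443.01×4 + 131.83×14 = 1772.04 + 1845.62 = 3617.66
ΣP(2022)Q(2026) = 391.32×4 + 187.25×14 = 1565.28 + 2621.5 = 4186.78
P = 3617.66 / 4186.78 × 100 = 86.4067
Fisher = √(L × P) = √(84.3305 × 86.4067) = 85.3623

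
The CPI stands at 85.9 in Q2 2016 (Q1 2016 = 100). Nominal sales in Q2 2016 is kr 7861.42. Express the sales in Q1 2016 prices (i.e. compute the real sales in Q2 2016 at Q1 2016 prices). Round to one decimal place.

Real = Nominal ÷ (Index/100) = 7861.42 ÷ (85.9/100)
     = 7861.42 ÷ 0.859 = 9151.8277

9151.8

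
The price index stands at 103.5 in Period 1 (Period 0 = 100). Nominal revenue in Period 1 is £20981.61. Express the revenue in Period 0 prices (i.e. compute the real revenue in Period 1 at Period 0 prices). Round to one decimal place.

20272.1

Real = Nominal ÷ (Index/100) = 20981.61 ÷ (103.5/100)
     = 20981.61 ÷ 1.035 = 20272.0870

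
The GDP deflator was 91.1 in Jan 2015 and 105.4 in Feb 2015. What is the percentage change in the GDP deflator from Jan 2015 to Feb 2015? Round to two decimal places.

15.70%

Change = (105.4 − 91.1) / 91.1 × 100
       = 14.3 / 91.1 × 100 = 15.6970%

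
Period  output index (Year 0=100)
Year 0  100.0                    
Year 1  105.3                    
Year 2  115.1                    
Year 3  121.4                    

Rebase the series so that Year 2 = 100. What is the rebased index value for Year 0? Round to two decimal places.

Rebased(Year 0) = 100.0 / 115.1 × 100 = 86.8810

86.88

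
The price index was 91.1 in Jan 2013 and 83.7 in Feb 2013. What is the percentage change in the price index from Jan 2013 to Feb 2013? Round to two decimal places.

-8.12%

Change = (83.7 − 91.1) / 91.1 × 100
       = -7.4 / 91.1 × 100 = -8.1229%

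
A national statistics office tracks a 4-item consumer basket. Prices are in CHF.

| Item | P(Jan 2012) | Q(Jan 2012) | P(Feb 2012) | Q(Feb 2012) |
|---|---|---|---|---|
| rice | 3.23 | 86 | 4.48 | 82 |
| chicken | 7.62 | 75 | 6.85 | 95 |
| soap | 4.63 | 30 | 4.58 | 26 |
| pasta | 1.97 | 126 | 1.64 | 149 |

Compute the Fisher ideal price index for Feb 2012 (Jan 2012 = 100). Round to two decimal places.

Laspeyres component (base-period weights):
ΣP(Feb 2012)Q(Jan 2012) = 4.48×86 + 6.85×75 + 4.58×30 + 1.64×126 = 385.28 + 513.75 + 137.4 + 206.64 = 1243.07
ΣP(Jan 2012)Q(Jan 2012) = 3.23×86 + 7.62×75 + 4.63×30 + 1.97×126 = 277.78 + 571.5 + 138.9 + 248.22 = 1236.4
L = 1243.07 / 1236.4 × 100 = 100.5395
Paasche component (current-period weights):
ΣP(Feb 2012)Q(Feb 2012) = 4.48×82 + 6.85×95 + 4.58×26 + 1.64×149 = 367.36 + 650.75 + 119.08 + 244.36 = 1381.55
ΣP(Jan 2012)Q(Feb 2012) = 3.23×82 + 7.62×95 + 4.63×26 + 1.97×149 = 264.86 + 723.9 + 120.38 + 293.53 = 1402.67
P = 1381.55 / 1402.67 × 100 = 98.4943
Fisher = √(L × P) = √(100.5395 × 98.4943) = 99.5116

99.51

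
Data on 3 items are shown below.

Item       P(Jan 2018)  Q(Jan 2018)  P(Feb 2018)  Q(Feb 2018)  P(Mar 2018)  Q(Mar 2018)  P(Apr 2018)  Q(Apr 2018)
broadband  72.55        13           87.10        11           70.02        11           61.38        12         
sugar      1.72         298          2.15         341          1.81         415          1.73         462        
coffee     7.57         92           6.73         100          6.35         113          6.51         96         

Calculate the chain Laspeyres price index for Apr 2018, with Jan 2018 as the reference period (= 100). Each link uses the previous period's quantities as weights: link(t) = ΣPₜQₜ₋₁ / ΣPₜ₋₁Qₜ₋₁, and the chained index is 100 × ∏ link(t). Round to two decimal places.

90.40

Link Jan 2018→Feb 2018:
ΣP(Feb 2018)Q(Jan 2018) = 87.10×13 + 2.15×298 + 6.73×92 = 1132.3 + 640.7 + 619.16 = 2392.16
ΣP(Jan 2018)Q(Jan 2018) = 72.55×13 + 1.72×298 + 7.57×92 = 943.15 + 512.56 + 696.44 = 2152.15
link = 2392.16/2152.15 = 1.111521
Link Feb 2018→Mar 2018:
ΣP(Mar 2018)Q(Feb 2018) = 70.02×11 + 1.81×341 + 6.35×100 = 770.22 + 617.21 + 635 = 2022.43
ΣP(Feb 2018)Q(Feb 2018) = 87.10×11 + 2.15×341 + 6.73×100 = 958.1 + 733.15 + 673 = 2364.25
link = 2022.43/2364.25 = 0.855421
Link Mar 2018→Apr 2018:
ΣP(Apr 2018)Q(Mar 2018) = 61.38×11 + 1.73×415 + 6.51×113 = 675.18 + 717.95 + 735.63 = 2128.76
ΣP(Mar 2018)Q(Mar 2018) = 70.02×11 + 1.81×415 + 6.35×113 = 770.22 + 751.15 + 717.55 = 2238.92
link = 2128.76/2238.92 = 0.950798
Chained index = 100 × 1.111521 × 0.855421 × 0.950798 = 90.4036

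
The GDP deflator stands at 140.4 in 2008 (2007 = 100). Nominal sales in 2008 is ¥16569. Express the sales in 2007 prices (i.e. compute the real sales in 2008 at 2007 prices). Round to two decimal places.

Real = Nominal ÷ (Index/100) = 16569 ÷ (140.4/100)
     = 16569 ÷ 1.404 = 11801.2821

11801.28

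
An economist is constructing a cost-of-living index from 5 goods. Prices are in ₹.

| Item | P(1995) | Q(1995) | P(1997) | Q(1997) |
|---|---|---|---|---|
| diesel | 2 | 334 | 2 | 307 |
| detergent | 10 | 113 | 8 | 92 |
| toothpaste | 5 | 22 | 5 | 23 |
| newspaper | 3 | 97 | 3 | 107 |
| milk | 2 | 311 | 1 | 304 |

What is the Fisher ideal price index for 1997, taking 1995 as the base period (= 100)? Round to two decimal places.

81.02

Laspeyres component (base-period weights):
ΣP(1997)Q(1995) = 2×334 + 8×113 + 5×22 + 3×97 + 1×311 = 668 + 904 + 110 + 291 + 311 = 2284
ΣP(1995)Q(1995) = 2×334 + 10×113 + 5×22 + 3×97 + 2×311 = 668 + 1130 + 110 + 291 + 622 = 2821
L = 2284 / 2821 × 100 = 80.9642
Paasche component (current-period weights):
ΣP(1997)Q(1997) = 2×307 + 8×92 + 5×23 + 3×107 + 1×304 = 614 + 736 + 115 + 321 + 304 = 2090
ΣP(1995)Q(1997) = 2×307 + 10×92 + 5×23 + 3×107 + 2×304 = 614 + 920 + 115 + 321 + 608 = 2578
P = 2090 / 2578 × 100 = 81.0706
Fisher = √(L × P) = √(80.9642 × 81.0706) = 81.0174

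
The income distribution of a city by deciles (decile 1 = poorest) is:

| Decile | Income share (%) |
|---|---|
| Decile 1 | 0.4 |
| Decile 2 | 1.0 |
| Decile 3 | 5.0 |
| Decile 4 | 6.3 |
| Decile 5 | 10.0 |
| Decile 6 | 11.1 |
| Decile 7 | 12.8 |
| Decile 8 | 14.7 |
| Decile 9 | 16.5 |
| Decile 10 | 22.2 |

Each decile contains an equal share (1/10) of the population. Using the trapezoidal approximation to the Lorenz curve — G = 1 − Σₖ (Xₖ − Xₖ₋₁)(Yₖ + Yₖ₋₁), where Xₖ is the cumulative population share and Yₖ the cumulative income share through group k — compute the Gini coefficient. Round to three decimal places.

0.374

Cumulative income shares Yₖ: 0.0040, 0.0140, 0.0640, 0.1270, 0.2270, 0.3380, 0.4660, 0.6130, 0.7780, 1.0000
Σ (Xₖ−Xₖ₋₁)(Yₖ+Yₖ₋₁) = (1/10)(0.0040+0.0000) + (1/10)(0.0140+0.0040) + (1/10)(0.0640+0.0140) + (1/10)(0.1270+0.0640) + (1/10)(0.2270+0.1270) + (1/10)(0.3380+0.2270) + (1/10)(0.4660+0.3380) + (1/10)(0.6130+0.4660) + (1/10)(0.7780+0.6130) + (1/10)(1.0000+0.7780)
  = 0.0004 + 0.0018 + 0.0078 + 0.0191 + 0.0354 + 0.0565 + 0.0804 + 0.1079 + 0.1391 + 0.1778 = 0.6262
G = 1 − 0.6262 = 0.3738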